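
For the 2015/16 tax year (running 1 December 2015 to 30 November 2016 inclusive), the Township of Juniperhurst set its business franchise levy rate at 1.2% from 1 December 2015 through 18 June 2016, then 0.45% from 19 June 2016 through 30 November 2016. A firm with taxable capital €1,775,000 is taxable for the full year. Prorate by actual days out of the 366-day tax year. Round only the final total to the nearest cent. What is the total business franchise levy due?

€15,298.46

1 December 2015 – 18 June 2016: 201 days at 1.2% → €1,775,000 × 1.2% × 201/366 = €11,697.5410
19 June – 30 November 2016: 165 days at 0.45% → €1,775,000 × 0.45% × 165/366 = €3,600.9221
Total = €15,298.4631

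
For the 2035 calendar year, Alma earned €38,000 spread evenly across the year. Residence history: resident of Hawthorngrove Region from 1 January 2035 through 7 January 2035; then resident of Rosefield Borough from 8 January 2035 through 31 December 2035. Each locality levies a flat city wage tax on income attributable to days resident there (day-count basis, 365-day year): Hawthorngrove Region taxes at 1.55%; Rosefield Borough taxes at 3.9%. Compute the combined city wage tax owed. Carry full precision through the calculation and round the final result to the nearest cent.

€1,464.87

Hawthorngrove Region, 1 January – 7 January 2035: 7 days → €38,000 × 1.55% × 7/365 = €11.2959
Rosefield Borough, 8 January – 31 December 2035: 358 days → €38,000 × 3.9% × 358/365 = €1,453.5781
Total = €1,464.8740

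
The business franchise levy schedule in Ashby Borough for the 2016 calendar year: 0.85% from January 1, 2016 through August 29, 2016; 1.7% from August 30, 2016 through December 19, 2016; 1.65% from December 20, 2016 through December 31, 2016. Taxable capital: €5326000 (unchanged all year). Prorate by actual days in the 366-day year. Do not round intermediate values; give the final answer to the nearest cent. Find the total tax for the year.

€60521.40

January 1 – August 29, 2016: 242 days at 0.85% → €5326000 × 0.85% × 242/366 = €29933.2842
August 30 – December 19, 2016: 112 days at 1.7% → €5326000 × 1.7% × 112/366 = €27706.8415
December 20 – December 31, 2016: 12 days at 1.65% → €5326000 × 1.65% × 12/366 = €2881.2787
Total = €60521.4044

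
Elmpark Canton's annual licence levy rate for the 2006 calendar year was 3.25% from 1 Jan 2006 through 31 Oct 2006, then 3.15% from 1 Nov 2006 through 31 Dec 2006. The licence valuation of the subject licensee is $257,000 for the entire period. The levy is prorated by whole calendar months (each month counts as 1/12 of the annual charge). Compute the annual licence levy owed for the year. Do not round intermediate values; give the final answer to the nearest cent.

1 Jan – 31 Oct 2006: 10 months at 3.25% → $257,000 × 3.25% × 10/12 = $6,960.4167
1 Nov – 31 Dec 2006: 2 months at 3.15% → $257,000 × 3.15% × 2/12 = $1,349.2500
Total = $8,309.6667

$8,309.67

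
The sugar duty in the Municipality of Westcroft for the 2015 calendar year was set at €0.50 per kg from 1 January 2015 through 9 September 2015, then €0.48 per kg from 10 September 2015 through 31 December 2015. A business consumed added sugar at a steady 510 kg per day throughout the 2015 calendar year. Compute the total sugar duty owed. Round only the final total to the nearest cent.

1 January – 9 September 2015: 252 days × 510 kg/day = 128,520 kg at €0.50/kg → €64,260.00
10 September – 31 December 2015: 113 days × 510 kg/day = 57,630 kg at €0.48/kg → €27,662.40

€91,922.40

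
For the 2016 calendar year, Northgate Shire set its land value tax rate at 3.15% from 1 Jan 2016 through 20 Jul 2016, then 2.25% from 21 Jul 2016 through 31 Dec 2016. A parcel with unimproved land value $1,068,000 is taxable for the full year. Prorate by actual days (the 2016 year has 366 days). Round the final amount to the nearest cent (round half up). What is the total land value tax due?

$29,334.98

1 Jan – 20 Jul 2016: 202 days at 3.15% → $1,068,000 × 3.15% × 202/366 = $18,567.4426
21 Jul – 31 Dec 2016: 164 days at 2.25% → $1,068,000 × 2.25% × 164/366 = $10,767.5410
Total = $29,334.9836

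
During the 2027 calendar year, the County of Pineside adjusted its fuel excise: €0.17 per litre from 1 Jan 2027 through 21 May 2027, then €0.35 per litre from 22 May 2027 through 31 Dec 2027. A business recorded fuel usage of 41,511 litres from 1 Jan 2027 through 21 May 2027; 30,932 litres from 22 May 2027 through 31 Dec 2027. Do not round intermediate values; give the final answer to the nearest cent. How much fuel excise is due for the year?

1 Jan – 21 May 2027: 41,511 litres at €0.17/litre → €7,056.87
22 May – 31 Dec 2027: 30,932 litres at €0.35/litre → €10,826.20

€17,883.07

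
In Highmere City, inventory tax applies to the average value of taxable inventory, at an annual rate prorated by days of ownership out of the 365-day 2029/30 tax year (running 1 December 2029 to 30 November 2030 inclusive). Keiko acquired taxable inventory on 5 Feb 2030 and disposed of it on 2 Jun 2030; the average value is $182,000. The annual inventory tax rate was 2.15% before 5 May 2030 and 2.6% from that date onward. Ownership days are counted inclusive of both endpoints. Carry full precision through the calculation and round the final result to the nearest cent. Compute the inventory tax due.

$1,330.10

5 Feb – 4 May 2030: 89 days at 2.15% → $182,000 × 2.15% × 89/365 = $954.1288
5 May – 2 Jun 2030: 29 days at 2.6% → $182,000 × 2.6% × 29/365 = $375.9671
Total = $1,330.0959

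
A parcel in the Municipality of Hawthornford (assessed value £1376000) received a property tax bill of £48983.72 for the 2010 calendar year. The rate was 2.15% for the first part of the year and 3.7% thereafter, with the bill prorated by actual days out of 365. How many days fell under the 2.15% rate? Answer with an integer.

33 days

Let d = days at the first rate; then 365 − d days at the second rate.
£1376000 × [2.15%·d + 3.7%·(365−d)] / 365 = £48983.72
Solving gives d = 33, so the new rate took effect on 3 February 2010.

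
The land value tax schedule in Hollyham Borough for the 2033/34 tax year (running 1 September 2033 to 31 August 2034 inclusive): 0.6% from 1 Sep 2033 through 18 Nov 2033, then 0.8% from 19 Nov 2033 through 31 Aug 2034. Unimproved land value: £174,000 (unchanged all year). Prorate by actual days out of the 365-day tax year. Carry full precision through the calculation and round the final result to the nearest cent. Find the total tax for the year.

1 Sep – 18 Nov 2033: 79 days at 0.6% → £174,000 × 0.6% × 79/365 = £225.9616
19 Nov 2033 – 31 Aug 2034: 286 days at 0.8% → £174,000 × 0.8% × 286/365 = £1,090.7178
Total = £1,316.6795

£1,316.68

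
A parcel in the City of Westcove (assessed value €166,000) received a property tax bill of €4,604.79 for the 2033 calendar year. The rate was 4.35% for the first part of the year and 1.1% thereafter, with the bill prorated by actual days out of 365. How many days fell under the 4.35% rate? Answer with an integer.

Let d = days at the first rate; then 365 − d days at the second rate.
€166,000 × [4.35%·d + 1.1%·(365−d)] / 365 = €4,604.79
Solving gives d = 188, so the new rate took effect on 8 July 2033.

188 days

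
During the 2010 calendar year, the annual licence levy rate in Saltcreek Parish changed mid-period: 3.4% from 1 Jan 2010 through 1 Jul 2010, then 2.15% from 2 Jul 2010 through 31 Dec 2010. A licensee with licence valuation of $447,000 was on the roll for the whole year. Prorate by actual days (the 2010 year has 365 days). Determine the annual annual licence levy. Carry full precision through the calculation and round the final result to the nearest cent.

$12,396.60

1 Jan – 1 Jul 2010: 182 days at 3.4% → $447,000 × 3.4% × 182/365 = $7,578.1808
2 Jul – 31 Dec 2010: 183 days at 2.15% → $447,000 × 2.15% × 183/365 = $4,818.4151
Total = $12,396.5959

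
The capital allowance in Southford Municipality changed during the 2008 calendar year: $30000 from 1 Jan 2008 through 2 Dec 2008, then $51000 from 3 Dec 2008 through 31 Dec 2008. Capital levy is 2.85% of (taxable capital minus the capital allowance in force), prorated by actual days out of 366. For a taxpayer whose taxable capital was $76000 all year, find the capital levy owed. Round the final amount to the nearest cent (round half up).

$1263.58

1 Jan – 2 Dec 2008: 337 days, exemption $30000 → ($76000 − $30000) × 2.85% × 337/366 = $1207.1230
3 Dec – 31 Dec 2008: 29 days, exemption $51000 → ($76000 − $51000) × 2.85% × 29/366 = $56.4549
Total = $1263.5779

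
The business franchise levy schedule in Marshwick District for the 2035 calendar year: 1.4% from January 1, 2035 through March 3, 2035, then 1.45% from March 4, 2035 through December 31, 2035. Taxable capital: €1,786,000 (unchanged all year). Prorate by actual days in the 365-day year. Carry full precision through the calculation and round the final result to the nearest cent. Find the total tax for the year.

€25,745.31

January 1 – March 3, 2035: 62 days at 1.4% → €1,786,000 × 1.4% × 62/365 = €4,247.2548
March 4 – December 31, 2035: 303 days at 1.45% → €1,786,000 × 1.45% × 303/365 = €21,498.0575
Total = €25,745.3123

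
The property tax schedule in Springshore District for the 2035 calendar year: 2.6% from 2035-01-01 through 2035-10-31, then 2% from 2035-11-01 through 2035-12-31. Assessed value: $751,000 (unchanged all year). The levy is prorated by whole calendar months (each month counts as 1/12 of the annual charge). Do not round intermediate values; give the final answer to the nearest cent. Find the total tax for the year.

$18,775.00

2035-01-01 to 2035-10-31: 10 months at 2.6% → $751,000 × 2.6% × 10/12 = $16,271.6667
2035-11-01 to 2035-12-31: 2 months at 2% → $751,000 × 2% × 2/12 = $2,503.3333
Total = $18,775.0000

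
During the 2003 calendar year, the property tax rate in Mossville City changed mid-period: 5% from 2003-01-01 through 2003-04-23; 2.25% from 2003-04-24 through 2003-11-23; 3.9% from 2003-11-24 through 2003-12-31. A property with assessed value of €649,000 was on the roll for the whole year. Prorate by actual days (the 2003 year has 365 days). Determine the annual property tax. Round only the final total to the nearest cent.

€21,242.75

2003-01-01 to 2003-04-23: 113 days at 5% → €649,000 × 5% × 113/365 = €10,046.1644
2003-04-24 to 2003-11-23: 214 days at 2.25% → €649,000 × 2.25% × 214/365 = €8,561.4658
2003-11-24 to 2003-12-31: 38 days at 3.9% → €649,000 × 3.9% × 38/365 = €2,635.1178
Total = €21,242.7479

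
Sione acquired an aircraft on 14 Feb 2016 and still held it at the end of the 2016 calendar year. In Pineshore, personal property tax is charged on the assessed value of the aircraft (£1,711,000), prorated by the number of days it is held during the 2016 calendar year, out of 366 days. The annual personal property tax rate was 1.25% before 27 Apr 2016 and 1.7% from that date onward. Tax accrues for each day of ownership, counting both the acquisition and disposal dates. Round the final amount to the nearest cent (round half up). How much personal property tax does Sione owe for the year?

£24,054.51

14 Feb – 26 Apr 2016: 73 days at 1.25% → £1,711,000 × 1.25% × 73/366 = £4,265.8128
27 Apr – 31 Dec 2016: 249 days at 1.7% → £1,711,000 × 1.7% × 249/366 = £19,788.6967
Total = £24,054.5096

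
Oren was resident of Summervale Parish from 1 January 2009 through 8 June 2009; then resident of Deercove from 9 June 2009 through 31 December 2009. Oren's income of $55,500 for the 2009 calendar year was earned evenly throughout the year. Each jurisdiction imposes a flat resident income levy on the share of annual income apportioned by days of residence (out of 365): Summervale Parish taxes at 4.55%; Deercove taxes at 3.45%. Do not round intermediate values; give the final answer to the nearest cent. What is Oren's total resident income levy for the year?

Summervale Parish, 1 January – 8 June 2009: 159 days → $55,500 × 4.55% × 159/365 = $1,100.0404
Deercove, 9 June – 31 December 2009: 206 days → $55,500 × 3.45% × 206/365 = $1,080.6534
Total = $2,180.6938

$2,180.69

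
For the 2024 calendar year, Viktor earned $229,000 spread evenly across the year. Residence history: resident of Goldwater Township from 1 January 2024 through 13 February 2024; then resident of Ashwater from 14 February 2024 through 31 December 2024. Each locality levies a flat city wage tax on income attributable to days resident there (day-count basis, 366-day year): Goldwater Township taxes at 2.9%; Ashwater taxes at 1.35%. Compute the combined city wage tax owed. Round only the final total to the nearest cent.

Goldwater Township, 1 January – 13 February 2024: 44 days → $229,000 × 2.9% × 44/366 = $798.3716
Ashwater, 14 February – 31 December 2024: 322 days → $229,000 × 1.35% × 322/366 = $2,719.8443
Total = $3,518.2158

$3,518.22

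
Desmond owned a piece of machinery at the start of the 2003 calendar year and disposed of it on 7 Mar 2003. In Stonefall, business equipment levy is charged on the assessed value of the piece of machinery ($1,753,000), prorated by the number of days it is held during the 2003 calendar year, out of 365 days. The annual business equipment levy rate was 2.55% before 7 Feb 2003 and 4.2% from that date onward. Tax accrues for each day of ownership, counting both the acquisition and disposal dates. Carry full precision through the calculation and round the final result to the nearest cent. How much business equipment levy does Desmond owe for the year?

1 Jan – 6 Feb 2003: 37 days at 2.55% → $1,753,000 × 2.55% × 37/365 = $4,531.3849
7 Feb – 7 Mar 2003: 29 days at 4.2% → $1,753,000 × 4.2% × 29/365 = $5,849.7370
Total = $10,381.1219

$10,381.12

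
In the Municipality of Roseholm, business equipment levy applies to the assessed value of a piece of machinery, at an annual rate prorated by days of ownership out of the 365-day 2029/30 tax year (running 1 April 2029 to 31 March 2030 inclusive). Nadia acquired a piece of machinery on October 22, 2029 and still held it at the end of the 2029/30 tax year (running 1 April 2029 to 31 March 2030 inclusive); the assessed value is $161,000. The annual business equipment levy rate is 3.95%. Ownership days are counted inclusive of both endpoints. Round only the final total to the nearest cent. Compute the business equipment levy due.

$2,805.15

Days held (October 22, 2029 – March 31, 2030): 161 out of 365
Tax = $161,000 × 3.95% × 161/365 = $2,805.1493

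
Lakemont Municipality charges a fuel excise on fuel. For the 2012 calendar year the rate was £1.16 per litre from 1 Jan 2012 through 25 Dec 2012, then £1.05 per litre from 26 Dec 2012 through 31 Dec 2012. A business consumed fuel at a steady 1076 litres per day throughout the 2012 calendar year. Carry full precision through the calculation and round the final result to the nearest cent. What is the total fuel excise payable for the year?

£456,116.40

1 Jan – 25 Dec 2012: 360 days × 1076 litres/day = 387,360 litres at £1.16/litre → £449,337.60
26 Dec – 31 Dec 2012: 6 days × 1076 litres/day = 6,456 litres at £1.05/litre → £6,778.80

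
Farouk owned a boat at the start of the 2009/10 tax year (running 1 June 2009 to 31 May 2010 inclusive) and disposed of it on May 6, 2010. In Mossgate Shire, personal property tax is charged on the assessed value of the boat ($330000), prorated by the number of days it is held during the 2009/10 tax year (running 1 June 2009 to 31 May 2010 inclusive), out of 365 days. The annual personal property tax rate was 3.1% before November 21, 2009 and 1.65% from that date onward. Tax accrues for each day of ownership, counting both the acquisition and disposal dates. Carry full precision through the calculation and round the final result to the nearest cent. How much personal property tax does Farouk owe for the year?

$7340.01

June 1 – November 20, 2009: 173 days at 3.1% → $330000 × 3.1% × 173/365 = $4848.7397
November 21, 2009 – May 6, 2010: 167 days at 1.65% → $330000 × 1.65% × 167/365 = $2491.2740
Total = $7340.0137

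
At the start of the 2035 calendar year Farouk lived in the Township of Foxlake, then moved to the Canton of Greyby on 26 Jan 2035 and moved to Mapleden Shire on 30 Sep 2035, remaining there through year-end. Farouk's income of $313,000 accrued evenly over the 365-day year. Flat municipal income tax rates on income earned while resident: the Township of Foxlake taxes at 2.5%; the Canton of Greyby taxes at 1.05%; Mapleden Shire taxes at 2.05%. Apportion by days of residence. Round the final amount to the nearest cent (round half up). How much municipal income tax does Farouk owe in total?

The Township of Foxlake, 1 Jan – 25 Jan 2035: 25 days → $313,000 × 2.5% × 25/365 = $535.9589
The Canton of Greyby, 26 Jan – 29 Sep 2035: 247 days → $313,000 × 1.05% × 247/365 = $2,224.0151
Mapleden Shire, 30 Sep – 31 Dec 2035: 93 days → $313,000 × 2.05% × 93/365 = $1,634.8890
Total = $4,394.8630

$4,394.86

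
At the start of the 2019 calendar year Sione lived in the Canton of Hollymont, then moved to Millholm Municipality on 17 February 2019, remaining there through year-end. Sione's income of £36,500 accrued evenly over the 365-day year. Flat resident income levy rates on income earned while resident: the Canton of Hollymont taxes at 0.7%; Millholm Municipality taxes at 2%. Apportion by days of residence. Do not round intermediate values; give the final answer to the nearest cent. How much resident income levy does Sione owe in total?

£668.90

The Canton of Hollymont, 1 January – 16 February 2019: 47 days → £36,500 × 0.7% × 47/365 = £32.9000
Millholm Municipality, 17 February – 31 December 2019: 318 days → £36,500 × 2% × 318/365 = £636.0000
Total = £668.9000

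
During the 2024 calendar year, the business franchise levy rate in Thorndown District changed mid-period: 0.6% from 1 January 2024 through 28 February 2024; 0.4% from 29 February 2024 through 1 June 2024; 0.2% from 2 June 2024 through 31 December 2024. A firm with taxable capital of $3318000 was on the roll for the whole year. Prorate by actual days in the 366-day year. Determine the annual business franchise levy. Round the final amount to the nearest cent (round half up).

1 January – 28 February 2024: 59 days at 0.6% → $3318000 × 0.6% × 59/366 = $3209.2131
29 February – 1 June 2024: 94 days at 0.4% → $3318000 × 0.4% × 94/366 = $3408.6557
2 June – 31 December 2024: 213 days at 0.2% → $3318000 × 0.2% × 213/366 = $3861.9344
Total = $10479.8033

$10479.80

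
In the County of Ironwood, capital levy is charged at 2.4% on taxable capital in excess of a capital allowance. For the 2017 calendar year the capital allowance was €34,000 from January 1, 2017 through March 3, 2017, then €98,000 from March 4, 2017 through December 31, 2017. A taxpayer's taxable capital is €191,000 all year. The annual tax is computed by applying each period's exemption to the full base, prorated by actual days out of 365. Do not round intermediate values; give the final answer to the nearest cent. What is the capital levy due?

€2,492.91

January 1 – March 3, 2017: 62 days, exemption €34,000 → (€191,000 − €34,000) × 2.4% × 62/365 = €640.0438
March 4 – December 31, 2017: 303 days, exemption €98,000 → (€191,000 − €98,000) × 2.4% × 303/365 = €1,852.8658
Total = €2,492.9096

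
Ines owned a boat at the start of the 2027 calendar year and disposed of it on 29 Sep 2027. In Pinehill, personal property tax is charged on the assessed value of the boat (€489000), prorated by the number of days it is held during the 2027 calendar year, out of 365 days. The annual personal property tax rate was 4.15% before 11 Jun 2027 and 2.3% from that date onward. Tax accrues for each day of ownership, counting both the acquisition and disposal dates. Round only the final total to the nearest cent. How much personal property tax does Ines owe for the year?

1 Jan – 10 Jun 2027: 161 days at 4.15% → €489000 × 4.15% × 161/365 = €8951.3795
11 Jun – 29 Sep 2027: 111 days at 2.3% → €489000 × 2.3% × 111/365 = €3420.3205
Total = €12371.7000

€12371.70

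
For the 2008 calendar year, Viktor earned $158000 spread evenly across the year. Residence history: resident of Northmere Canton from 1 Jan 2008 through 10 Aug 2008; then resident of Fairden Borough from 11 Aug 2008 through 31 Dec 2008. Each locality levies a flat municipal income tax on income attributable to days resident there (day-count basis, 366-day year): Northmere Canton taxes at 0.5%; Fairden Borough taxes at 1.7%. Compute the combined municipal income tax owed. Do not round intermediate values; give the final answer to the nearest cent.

Northmere Canton, 1 Jan – 10 Aug 2008: 223 days → $158000 × 0.5% × 223/366 = $481.3388
Fairden Borough, 11 Aug – 31 Dec 2008: 143 days → $158000 × 1.7% × 143/366 = $1049.4481
Total = $1530.7869

$1530.79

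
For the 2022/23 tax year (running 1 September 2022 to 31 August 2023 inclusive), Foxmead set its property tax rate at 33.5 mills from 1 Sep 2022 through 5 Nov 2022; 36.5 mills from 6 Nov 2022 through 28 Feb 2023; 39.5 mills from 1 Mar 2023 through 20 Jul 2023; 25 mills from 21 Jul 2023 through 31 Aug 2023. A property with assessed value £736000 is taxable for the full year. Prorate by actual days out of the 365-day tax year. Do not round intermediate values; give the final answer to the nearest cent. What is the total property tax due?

£26349.81

1 Sep – 5 Nov 2022: 66 days at 33.5 mills → £736000 × 3.35% × 66/365 = £4458.3452
6 Nov 2022 – 28 Feb 2023: 115 days at 36.5 mills → £736000 × 3.65% × 115/365 = £8464.0000
1 Mar – 20 Jul 2023: 142 days at 39.5 mills → £736000 × 3.95% × 142/365 = £11310.2027
21 Jul – 31 Aug 2023: 42 days at 25 mills → £736000 × 2.5% × 42/365 = £2117.2603
Total = £26349.8082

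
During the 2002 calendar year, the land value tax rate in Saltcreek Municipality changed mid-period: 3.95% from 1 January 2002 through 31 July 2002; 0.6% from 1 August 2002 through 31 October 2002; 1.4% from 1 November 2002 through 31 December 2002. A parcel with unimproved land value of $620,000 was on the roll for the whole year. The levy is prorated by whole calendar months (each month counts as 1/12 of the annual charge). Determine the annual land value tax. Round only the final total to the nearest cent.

$16,662.50

1 January – 31 July 2002: 7 months at 3.95% → $620,000 × 3.95% × 7/12 = $14,285.8333
1 August – 31 October 2002: 3 months at 0.6% → $620,000 × 0.6% × 3/12 = $930.0000
1 November – 31 December 2002: 2 months at 1.4% → $620,000 × 1.4% × 2/12 = $1,446.6667
Total = $16,662.5000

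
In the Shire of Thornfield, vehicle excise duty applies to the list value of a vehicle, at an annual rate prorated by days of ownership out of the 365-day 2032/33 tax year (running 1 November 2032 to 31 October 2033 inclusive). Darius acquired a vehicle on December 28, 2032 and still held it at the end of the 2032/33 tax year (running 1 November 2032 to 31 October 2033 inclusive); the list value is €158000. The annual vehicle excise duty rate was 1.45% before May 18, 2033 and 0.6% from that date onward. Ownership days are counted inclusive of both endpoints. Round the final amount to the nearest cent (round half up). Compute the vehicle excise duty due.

December 28, 2032 – May 17, 2033: 141 days at 1.45% → €158000 × 1.45% × 141/365 = €885.0164
May 18 – October 31, 2033: 167 days at 0.6% → €158000 × 0.6% × 167/365 = €433.7425
Total = €1318.7589

€1318.76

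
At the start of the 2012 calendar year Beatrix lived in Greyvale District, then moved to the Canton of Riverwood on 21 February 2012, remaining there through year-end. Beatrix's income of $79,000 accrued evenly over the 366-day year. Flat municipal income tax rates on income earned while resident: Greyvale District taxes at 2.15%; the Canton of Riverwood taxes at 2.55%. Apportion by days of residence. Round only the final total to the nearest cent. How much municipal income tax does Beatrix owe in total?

$1,970.47

Greyvale District, 1 January – 20 February 2012: 51 days → $79,000 × 2.15% × 51/366 = $236.6762
The Canton of Riverwood, 21 February – 31 December 2012: 315 days → $79,000 × 2.55% × 315/366 = $1,733.7910
Total = $1,970.4672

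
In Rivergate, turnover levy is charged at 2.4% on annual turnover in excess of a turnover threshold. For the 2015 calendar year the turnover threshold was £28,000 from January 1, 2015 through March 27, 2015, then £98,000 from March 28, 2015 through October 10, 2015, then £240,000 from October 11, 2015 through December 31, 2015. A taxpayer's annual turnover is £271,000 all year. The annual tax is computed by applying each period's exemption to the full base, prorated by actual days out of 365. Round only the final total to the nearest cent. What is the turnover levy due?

£3,782.20

January 1 – March 27, 2015: 86 days, exemption £28,000 → (£271,000 − £28,000) × 2.4% × 86/365 = £1,374.1151
March 28 – October 10, 2015: 197 days, exemption £98,000 → (£271,000 − £98,000) × 2.4% × 197/365 = £2,240.9425
October 11 – December 31, 2015: 82 days, exemption £240,000 → (£271,000 − £240,000) × 2.4% × 82/365 = £167.1452
Total = £3,782.2027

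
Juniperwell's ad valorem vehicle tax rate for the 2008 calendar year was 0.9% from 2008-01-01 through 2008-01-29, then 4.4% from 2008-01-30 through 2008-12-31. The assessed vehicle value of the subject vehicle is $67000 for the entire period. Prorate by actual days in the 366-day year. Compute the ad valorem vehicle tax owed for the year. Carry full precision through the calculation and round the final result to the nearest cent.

2008-01-01 to 2008-01-29: 29 days at 0.9% → $67000 × 0.9% × 29/366 = $47.7787
2008-01-30 to 2008-12-31: 337 days at 4.4% → $67000 × 4.4% × 337/366 = $2714.4153
Total = $2762.1940

$2762.19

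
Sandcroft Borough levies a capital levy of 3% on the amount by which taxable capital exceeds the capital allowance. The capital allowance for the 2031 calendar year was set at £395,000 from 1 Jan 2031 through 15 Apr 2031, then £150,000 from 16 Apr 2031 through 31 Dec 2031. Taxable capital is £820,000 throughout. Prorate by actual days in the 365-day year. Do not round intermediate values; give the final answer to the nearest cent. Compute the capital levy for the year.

1 Jan – 15 Apr 2031: 105 days, exemption £395,000 → (£820,000 − £395,000) × 3% × 105/365 = £3,667.8082
16 Apr – 31 Dec 2031: 260 days, exemption £150,000 → (£820,000 − £150,000) × 3% × 260/365 = £14,317.8082
Total = £17,985.6164

£17,985.62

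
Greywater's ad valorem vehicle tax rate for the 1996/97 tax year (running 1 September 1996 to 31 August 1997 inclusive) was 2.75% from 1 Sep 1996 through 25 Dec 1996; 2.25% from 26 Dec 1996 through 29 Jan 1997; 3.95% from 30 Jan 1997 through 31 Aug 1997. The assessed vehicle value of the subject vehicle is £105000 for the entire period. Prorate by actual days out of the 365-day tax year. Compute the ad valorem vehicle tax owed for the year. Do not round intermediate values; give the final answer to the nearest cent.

£3575.90

1 Sep – 25 Dec 1996: 116 days at 2.75% → £105000 × 2.75% × 116/365 = £917.6712
26 Dec 1996 – 29 Jan 1997: 35 days at 2.25% → £105000 × 2.25% × 35/365 = £226.5411
30 Jan – 31 Aug 1997: 214 days at 3.95% → £105000 × 3.95% × 214/365 = £2431.6849
Total = £3575.8973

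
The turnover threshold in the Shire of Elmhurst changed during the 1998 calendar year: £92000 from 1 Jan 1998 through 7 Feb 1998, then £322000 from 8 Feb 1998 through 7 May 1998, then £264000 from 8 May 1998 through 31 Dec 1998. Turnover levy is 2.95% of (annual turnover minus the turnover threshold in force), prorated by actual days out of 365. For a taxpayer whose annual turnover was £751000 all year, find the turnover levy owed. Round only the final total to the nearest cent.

£14477.55

1 Jan – 7 Feb 1998: 38 days, exemption £92000 → (£751000 − £92000) × 2.95% × 38/365 = £2023.9425
8 Feb – 7 May 1998: 89 days, exemption £322000 → (£751000 − £322000) × 2.95% × 89/365 = £3085.8616
8 May – 31 Dec 1998: 238 days, exemption £264000 → (£751000 − £264000) × 2.95% × 238/365 = £9367.7452
Total = £14477.5493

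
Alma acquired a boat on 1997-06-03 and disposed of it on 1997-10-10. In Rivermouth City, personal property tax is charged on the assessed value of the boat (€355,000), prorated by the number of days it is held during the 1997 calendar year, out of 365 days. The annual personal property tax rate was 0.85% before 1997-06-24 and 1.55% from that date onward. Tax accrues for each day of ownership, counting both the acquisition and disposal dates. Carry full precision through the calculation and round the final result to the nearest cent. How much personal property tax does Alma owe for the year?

€1,816.82

1997-06-03 to 1997-06-23: 21 days at 0.85% → €355,000 × 0.85% × 21/365 = €173.6096
1997-06-24 to 1997-10-10: 109 days at 1.55% → €355,000 × 1.55% × 109/365 = €1,643.2123
Total = €1,816.8219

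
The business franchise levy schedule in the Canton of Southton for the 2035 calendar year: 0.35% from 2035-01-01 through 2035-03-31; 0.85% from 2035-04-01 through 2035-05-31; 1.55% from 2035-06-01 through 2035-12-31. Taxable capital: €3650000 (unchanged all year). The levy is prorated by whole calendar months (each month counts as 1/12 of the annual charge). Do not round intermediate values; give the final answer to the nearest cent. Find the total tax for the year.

2035-01-01 to 2035-03-31: 3 months at 0.35% → €3650000 × 0.35% × 3/12 = €3193.7500
2035-04-01 to 2035-05-31: 2 months at 0.85% → €3650000 × 0.85% × 2/12 = €5170.8333
2035-06-01 to 2035-12-31: 7 months at 1.55% → €3650000 × 1.55% × 7/12 = €33002.0833
Total = €41366.6667

€41366.67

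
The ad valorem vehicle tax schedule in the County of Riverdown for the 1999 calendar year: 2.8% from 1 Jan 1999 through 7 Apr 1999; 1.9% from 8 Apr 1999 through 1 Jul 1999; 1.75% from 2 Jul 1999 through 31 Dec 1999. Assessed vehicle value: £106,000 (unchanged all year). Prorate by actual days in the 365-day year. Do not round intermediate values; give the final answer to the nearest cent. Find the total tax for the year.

1 Jan – 7 Apr 1999: 97 days at 2.8% → £106,000 × 2.8% × 97/365 = £788.7562
8 Apr – 1 Jul 1999: 85 days at 1.9% → £106,000 × 1.9% × 85/365 = £469.0137
2 Jul – 31 Dec 1999: 183 days at 1.75% → £106,000 × 1.75% × 183/365 = £930.0411
Total = £2,187.8110

£2,187.81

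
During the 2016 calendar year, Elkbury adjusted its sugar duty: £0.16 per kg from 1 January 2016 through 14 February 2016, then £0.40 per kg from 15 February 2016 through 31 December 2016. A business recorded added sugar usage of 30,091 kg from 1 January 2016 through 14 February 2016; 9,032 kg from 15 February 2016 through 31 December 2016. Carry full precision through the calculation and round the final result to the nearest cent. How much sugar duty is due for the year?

£8,427.36

1 January – 14 February 2016: 30,091 kg at £0.16/kg → £4,814.56
15 February – 31 December 2016: 9,032 kg at £0.40/kg → £3,612.80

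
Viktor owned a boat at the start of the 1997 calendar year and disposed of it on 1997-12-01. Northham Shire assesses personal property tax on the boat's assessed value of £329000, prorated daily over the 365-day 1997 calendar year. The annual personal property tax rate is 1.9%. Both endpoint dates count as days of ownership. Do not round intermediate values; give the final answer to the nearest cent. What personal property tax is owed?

Days held (1997-01-01 to 1997-12-01): 335 out of 365
Tax = £329000 × 1.9% × 335/365 = £5737.2192

£5737.22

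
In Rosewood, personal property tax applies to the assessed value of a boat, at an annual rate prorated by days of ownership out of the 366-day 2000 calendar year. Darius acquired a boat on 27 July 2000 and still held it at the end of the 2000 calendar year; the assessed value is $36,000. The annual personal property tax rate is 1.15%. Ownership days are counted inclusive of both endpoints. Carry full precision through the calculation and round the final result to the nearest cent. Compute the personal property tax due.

$178.72

Days held (27 July – 31 December 2000): 158 out of 366
Tax = $36,000 × 1.15% × 158/366 = $178.7213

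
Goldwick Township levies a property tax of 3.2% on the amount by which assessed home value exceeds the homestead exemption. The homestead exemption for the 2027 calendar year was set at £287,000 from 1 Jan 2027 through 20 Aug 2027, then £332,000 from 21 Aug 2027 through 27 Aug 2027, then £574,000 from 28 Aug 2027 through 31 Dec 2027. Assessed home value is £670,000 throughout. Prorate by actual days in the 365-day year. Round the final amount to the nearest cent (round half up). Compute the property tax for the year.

£9,058.02

1 Jan – 20 Aug 2027: 232 days, exemption £287,000 → (£670,000 − £287,000) × 3.2% × 232/365 = £7,790.1151
21 Aug – 27 Aug 2027: 7 days, exemption £332,000 → (£670,000 − £332,000) × 3.2% × 7/365 = £207.4301
28 Aug – 31 Dec 2027: 126 days, exemption £574,000 → (£670,000 − £574,000) × 3.2% × 126/365 = £1,060.4712
Total = £9,058.0164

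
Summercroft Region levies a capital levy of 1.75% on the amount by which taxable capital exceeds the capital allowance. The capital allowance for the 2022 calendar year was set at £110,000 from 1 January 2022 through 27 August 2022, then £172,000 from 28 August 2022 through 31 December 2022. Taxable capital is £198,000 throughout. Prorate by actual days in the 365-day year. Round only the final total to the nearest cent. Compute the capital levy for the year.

1 January – 27 August 2022: 239 days, exemption £110,000 → (£198,000 − £110,000) × 1.75% × 239/365 = £1,008.3836
28 August – 31 December 2022: 126 days, exemption £172,000 → (£198,000 − £172,000) × 1.75% × 126/365 = £157.0685
Total = £1,165.4521

£1,165.45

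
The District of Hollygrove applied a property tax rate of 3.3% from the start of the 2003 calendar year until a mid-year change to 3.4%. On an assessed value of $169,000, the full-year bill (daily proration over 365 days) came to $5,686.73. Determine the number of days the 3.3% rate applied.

128 days

Let d = days at the first rate; then 365 − d days at the second rate.
$169,000 × [3.3%·d + 3.4%·(365−d)] / 365 = $5,686.73
Solving gives d = 128, so the new rate took effect on 9 May 2003.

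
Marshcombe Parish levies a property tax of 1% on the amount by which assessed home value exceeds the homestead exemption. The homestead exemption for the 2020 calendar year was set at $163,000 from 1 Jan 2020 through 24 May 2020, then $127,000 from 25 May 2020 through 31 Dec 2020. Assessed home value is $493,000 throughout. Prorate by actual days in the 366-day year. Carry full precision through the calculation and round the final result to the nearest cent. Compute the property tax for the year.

1 Jan – 24 May 2020: 145 days, exemption $163,000 → ($493,000 − $163,000) × 1% × 145/366 = $1,307.3770
25 May – 31 Dec 2020: 221 days, exemption $127,000 → ($493,000 − $127,000) × 1% × 221/366 = $2,210.0000
Total = $3,517.3770

$3,517.38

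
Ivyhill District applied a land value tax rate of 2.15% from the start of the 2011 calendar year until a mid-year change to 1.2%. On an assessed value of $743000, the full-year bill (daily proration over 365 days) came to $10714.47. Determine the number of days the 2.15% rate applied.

Let d = days at the first rate; then 365 − d days at the second rate.
$743000 × [2.15%·d + 1.2%·(365−d)] / 365 = $10714.47
Solving gives d = 93, so the new rate took effect on 4 Apr 2011.

93 days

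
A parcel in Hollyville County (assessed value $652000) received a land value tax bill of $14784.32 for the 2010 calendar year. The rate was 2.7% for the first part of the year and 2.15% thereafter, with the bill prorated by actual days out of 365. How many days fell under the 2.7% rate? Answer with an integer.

78 days

Let d = days at the first rate; then 365 − d days at the second rate.
$652000 × [2.7%·d + 2.15%·(365−d)] / 365 = $14784.32
Solving gives d = 78, so the new rate took effect on 20 March 2010.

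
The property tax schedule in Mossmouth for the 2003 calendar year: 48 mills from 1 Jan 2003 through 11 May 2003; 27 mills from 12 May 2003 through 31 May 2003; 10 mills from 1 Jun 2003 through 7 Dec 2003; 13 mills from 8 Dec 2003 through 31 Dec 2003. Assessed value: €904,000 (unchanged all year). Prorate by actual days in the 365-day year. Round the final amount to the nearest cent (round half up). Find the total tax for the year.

€22,389.48

1 Jan – 11 May 2003: 131 days at 48 mills → €904,000 × 4.8% × 131/365 = €15,573.5671
12 May – 31 May 2003: 20 days at 27 mills → €904,000 × 2.7% × 20/365 = €1,337.4247
1 Jun – 7 Dec 2003: 190 days at 10 mills → €904,000 × 1% × 190/365 = €4,705.7534
8 Dec – 31 Dec 2003: 24 days at 13 mills → €904,000 × 1.3% × 24/365 = €772.7342
Total = €22,389.4795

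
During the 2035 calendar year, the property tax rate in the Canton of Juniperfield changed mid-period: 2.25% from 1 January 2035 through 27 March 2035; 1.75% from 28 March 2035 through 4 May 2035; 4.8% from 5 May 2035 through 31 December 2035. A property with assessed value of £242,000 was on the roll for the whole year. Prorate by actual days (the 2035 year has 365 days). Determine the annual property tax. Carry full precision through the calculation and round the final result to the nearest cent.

1 January – 27 March 2035: 86 days at 2.25% → £242,000 × 2.25% × 86/365 = £1,282.9315
28 March – 4 May 2035: 38 days at 1.75% → £242,000 × 1.75% × 38/365 = £440.9041
5 May – 31 December 2035: 241 days at 4.8% → £242,000 × 4.8% × 241/365 = £7,669.7425
Total = £9,393.5781

£9,393.58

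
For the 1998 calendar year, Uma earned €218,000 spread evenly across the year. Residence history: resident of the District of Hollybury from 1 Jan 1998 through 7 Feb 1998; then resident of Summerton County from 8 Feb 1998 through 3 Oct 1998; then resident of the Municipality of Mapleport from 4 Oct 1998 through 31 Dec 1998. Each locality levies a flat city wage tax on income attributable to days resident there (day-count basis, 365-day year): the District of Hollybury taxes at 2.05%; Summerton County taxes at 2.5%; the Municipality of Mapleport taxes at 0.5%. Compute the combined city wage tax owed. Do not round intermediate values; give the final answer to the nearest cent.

The District of Hollybury, 1 Jan – 7 Feb 1998: 38 days → €218,000 × 2.05% × 38/365 = €465.2658
Summerton County, 8 Feb – 3 Oct 1998: 238 days → €218,000 × 2.5% × 238/365 = €3,553.6986
The Municipality of Mapleport, 4 Oct – 31 Dec 1998: 89 days → €218,000 × 0.5% × 89/365 = €265.7808
Total = €4,284.7452

€4,284.75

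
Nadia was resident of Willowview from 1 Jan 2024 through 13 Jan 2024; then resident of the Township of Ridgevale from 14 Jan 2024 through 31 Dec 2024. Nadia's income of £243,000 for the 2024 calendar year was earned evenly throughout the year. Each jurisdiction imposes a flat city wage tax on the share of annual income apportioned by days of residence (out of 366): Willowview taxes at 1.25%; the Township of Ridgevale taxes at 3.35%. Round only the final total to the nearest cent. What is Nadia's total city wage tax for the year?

£7,959.25

Willowview, 1 Jan – 13 Jan 2024: 13 days → £243,000 × 1.25% × 13/366 = £107.8893
The Township of Ridgevale, 14 Jan – 31 Dec 2024: 353 days → £243,000 × 3.35% × 353/366 = £7,851.3566
Total = £7,959.2459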